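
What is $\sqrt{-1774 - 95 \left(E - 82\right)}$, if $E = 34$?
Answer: $\sqrt{2786} \approx 52.783$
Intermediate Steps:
$\sqrt{-1774 - 95 \left(E - 82\right)} = \sqrt{-1774 - 95 \left(34 - 82\right)} = \sqrt{-1774 - -4560} = \sqrt{-1774 + 4560} = \sqrt{2786}$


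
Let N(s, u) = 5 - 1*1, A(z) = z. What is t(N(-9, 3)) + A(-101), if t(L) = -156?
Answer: -257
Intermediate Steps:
N(s, u) = 4 (N(s, u) = 5 - 1 = 4)
t(N(-9, 3)) + A(-101) = -156 - 101 = -257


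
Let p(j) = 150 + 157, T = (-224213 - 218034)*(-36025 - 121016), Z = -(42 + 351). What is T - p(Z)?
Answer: 69450910820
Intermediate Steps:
Z = -393 (Z = -1*393 = -393)
T = 69450911127 (T = -442247*(-157041) = 69450911127)
p(j) = 307
T - p(Z) = 69450911127 - 1*307 = 69450911127 - 307 = 69450910820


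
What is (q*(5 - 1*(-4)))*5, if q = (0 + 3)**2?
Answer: 405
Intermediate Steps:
q = 9 (q = 3**2 = 9)
(q*(5 - 1*(-4)))*5 = (9*(5 - 1*(-4)))*5 = (9*(5 + 4))*5 = (9*9)*5 = 81*5 = 405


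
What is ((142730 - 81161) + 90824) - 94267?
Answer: 58126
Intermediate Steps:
((142730 - 81161) + 90824) - 94267 = (61569 + 90824) - 94267 = 152393 - 94267 = 58126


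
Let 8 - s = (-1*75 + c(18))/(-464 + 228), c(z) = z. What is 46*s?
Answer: 42113/118 ≈ 356.89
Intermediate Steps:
s = 1831/236 (s = 8 - (-1*75 + 18)/(-464 + 228) = 8 - (-75 + 18)/(-236) = 8 - (-57)*(-1)/236 = 8 - 1*57/236 = 8 - 57/236 = 1831/236 ≈ 7.7585)
46*s = 46*(1831/236) = 42113/118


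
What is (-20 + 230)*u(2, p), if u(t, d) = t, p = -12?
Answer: 420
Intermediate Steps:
(-20 + 230)*u(2, p) = (-20 + 230)*2 = 210*2 = 420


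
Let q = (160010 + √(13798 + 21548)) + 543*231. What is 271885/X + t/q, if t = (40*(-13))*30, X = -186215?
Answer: -4596351067616831/3034472897440429 + 15600*√35346/81477670903 ≈ -1.5147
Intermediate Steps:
t = -15600 (t = -520*30 = -15600)
q = 285443 + √35346 (q = (160010 + √35346) + 125433 = 285443 + √35346 ≈ 2.8563e+5)
271885/X + t/q = 271885/(-186215) - 15600/(285443 + √35346) = 271885*(-1/186215) - 15600/(285443 + √35346) = -54377/37243 - 15600/(285443 + √35346)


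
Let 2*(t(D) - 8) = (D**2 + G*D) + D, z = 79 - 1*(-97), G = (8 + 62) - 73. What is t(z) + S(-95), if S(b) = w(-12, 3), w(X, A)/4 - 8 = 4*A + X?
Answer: 15352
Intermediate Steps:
G = -3 (G = 70 - 73 = -3)
z = 176 (z = 79 + 97 = 176)
w(X, A) = 32 + 4*X + 16*A (w(X, A) = 32 + 4*(4*A + X) = 32 + 4*(X + 4*A) = 32 + (4*X + 16*A) = 32 + 4*X + 16*A)
S(b) = 32 (S(b) = 32 + 4*(-12) + 16*3 = 32 - 48 + 48 = 32)
t(D) = 8 + D**2/2 - D (t(D) = 8 + ((D**2 - 3*D) + D)/2 = 8 + (D**2 - 2*D)/2 = 8 + (D**2/2 - D) = 8 + D**2/2 - D)
t(z) + S(-95) = (8 + (1/2)*176**2 - 1*176) + 32 = (8 + (1/2)*30976 - 176) + 32 = (8 + 15488 - 176) + 32 = 15320 + 32 = 15352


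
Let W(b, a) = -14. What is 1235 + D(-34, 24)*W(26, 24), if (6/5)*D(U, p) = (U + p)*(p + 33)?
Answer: 7885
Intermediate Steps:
D(U, p) = 5*(33 + p)*(U + p)/6 (D(U, p) = 5*((U + p)*(p + 33))/6 = 5*((U + p)*(33 + p))/6 = 5*((33 + p)*(U + p))/6 = 5*(33 + p)*(U + p)/6)
1235 + D(-34, 24)*W(26, 24) = 1235 + ((⅚)*24² + (55/2)*(-34) + (55/2)*24 + (⅚)*(-34)*24)*(-14) = 1235 + ((⅚)*576 - 935 + 660 - 680)*(-14) = 1235 + (480 - 935 + 660 - 680)*(-14) = 1235 - 475*(-14) = 1235 + 6650 = 7885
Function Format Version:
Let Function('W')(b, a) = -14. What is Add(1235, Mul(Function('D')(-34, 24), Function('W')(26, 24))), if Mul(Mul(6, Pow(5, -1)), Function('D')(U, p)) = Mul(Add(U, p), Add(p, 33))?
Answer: 7885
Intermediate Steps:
Function('D')(U, p) = Mul(Rational(5, 6), Add(33, p), Add(U, p)) (Function('D')(U, p) = Mul(Rational(5, 6), Mul(Add(U, p), Add(p, 33))) = Mul(Rational(5, 6), Mul(Add(U, p), Add(33, p))) = Mul(Rational(5, 6), Mul(Add(33, p), Add(U, p))) = Mul(Rational(5, 6), Add(33, p), Add(U, p)))
Add(1235, Mul(Function('D')(-34, 24), Function('W')(26, 24))) = Add(1235, Mul(Add(Mul(Rational(5, 6), Pow(24, 2)), Mul(Rational(55, 2), -34), Mul(Rational(55, 2), 24), Mul(Rational(5, 6), -34, 24)), -14)) = Add(1235, Mul(Add(Mul(Rational(5, 6), 576), -935, 660, -680), -14)) = Add(1235, Mul(Add(480, -935, 660, -680), -14)) = Add(1235, Mul(-475, -14)) = Add(1235, 6650) = 7885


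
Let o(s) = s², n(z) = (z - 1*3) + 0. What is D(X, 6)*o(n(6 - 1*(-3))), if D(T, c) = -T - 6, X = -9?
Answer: 108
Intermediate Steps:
n(z) = -3 + z (n(z) = (z - 3) + 0 = (-3 + z) + 0 = -3 + z)
D(T, c) = -6 - T
D(X, 6)*o(n(6 - 1*(-3))) = (-6 - 1*(-9))*(-3 + (6 - 1*(-3)))² = (-6 + 9)*(-3 + (6 + 3))² = 3*(-3 + 9)² = 3*6² = 3*36 = 108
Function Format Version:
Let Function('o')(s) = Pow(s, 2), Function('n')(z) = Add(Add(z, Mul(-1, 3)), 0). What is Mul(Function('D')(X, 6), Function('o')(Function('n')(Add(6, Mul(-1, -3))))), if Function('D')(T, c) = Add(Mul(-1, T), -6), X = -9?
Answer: 108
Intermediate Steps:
Function('n')(z) = Add(-3, z) (Function('n')(z) = Add(Add(z, -3), 0) = Add(Add(-3, z), 0) = Add(-3, z))
Function('D')(T, c) = Add(-6, Mul(-1, T))
Mul(Function('D')(X, 6), Function('o')(Function('n')(Add(6, Mul(-1, -3))))) = Mul(Add(-6, Mul(-1, -9)), Pow(Add(-3, Add(6, Mul(-1, -3))), 2)) = Mul(Add(-6, 9), Pow(Add(-3, Add(6, 3)), 2)) = Mul(3, Pow(Add(-3, 9), 2)) = Mul(3, Pow(6, 2)) = Mul(3, 36) = 108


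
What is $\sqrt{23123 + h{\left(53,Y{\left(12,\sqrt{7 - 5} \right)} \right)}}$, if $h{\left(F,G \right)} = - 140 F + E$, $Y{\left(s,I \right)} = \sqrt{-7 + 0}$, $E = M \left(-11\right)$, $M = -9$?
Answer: $\sqrt{15802} \approx 125.71$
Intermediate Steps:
$E = 99$ ($E = \left(-9\right) \left(-11\right) = 99$)
$Y{\left(s,I \right)} = i \sqrt{7}$ ($Y{\left(s,I \right)} = \sqrt{-7} = i \sqrt{7}$)
$h{\left(F,G \right)} = 99 - 140 F$ ($h{\left(F,G \right)} = - 140 F + 99 = 99 - 140 F$)
$\sqrt{23123 + h{\left(53,Y{\left(12,\sqrt{7 - 5} \right)} \right)}} = \sqrt{23123 + \left(99 - 7420\right)} = \sqrt{23123 - 7321} = \sqrt{15802}$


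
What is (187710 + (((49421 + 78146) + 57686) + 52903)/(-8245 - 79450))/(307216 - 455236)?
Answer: -8230495147/6490306950 ≈ -1.2681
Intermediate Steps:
(187710 + (((49421 + 78146) + 57686) + 52903)/(-8245 - 79450))/(307216 - 455236) = (187710 + ((127567 + 57686) + 52903)/(-87695))/(-148020) = (187710 + (185253 + 52903)*(-1/87695))*(-1/148020) = (187710 + 238156*(-1/87695))*(-1/148020) = (187710 - 238156/87695)*(-1/148020) = (16460990294/87695)*(-1/148020) = -8230495147/6490306950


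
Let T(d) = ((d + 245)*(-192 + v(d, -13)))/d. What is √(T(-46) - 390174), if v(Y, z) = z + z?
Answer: I*√205903153/23 ≈ 623.88*I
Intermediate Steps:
v(Y, z) = 2*z
T(d) = (-53410 - 218*d)/d (T(d) = ((d + 245)*(-192 + 2*(-13)))/d = ((245 + d)*(-192 - 26))/d = ((245 + d)*(-218))/d = (-53410 - 218*d)/d)
√(T(-46) - 390174) = √((-218 - 53410/(-46)) - 390174) = √((-218 - 53410*(-1/46)) - 390174) = √((-218 + 26705/23) - 390174) = √(21691/23 - 390174) = √(-8952311/23) = I*√205903153/23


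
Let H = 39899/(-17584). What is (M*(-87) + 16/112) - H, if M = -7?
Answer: 10751067/17584 ≈ 611.41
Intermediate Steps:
H = -39899/17584 (H = 39899*(-1/17584) = -39899/17584 ≈ -2.2691)
(M*(-87) + 16/112) - H = (-7*(-87) + 16/112) - 1*(-39899/17584) = (609 + 16*(1/112)) + 39899/17584 = (609 + ⅐) + 39899/17584 = 4264/7 + 39899/17584 = 10751067/17584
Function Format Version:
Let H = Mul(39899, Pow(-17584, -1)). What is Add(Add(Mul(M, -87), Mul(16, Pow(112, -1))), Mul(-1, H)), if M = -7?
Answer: Rational(10751067, 17584) ≈ 611.41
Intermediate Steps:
H = Rational(-39899, 17584) (H = Mul(39899, Rational(-1, 17584)) = Rational(-39899, 17584) ≈ -2.2691)
Add(Add(Mul(M, -87), Mul(16, Pow(112, -1))), Mul(-1, H)) = Add(Add(Mul(-7, -87), Mul(16, Pow(112, -1))), Mul(-1, Rational(-39899, 17584))) = Add(Add(609, Mul(16, Rational(1, 112))), Rational(39899, 17584)) = Add(Add(609, Rational(1, 7)), Rational(39899, 17584)) = Add(Rational(4264, 7), Rational(39899, 17584)) = Rational(10751067, 17584)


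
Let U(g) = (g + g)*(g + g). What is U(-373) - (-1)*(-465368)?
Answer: 91148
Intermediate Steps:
U(g) = 4*g² (U(g) = (2*g)*(2*g) = 4*g²)
U(-373) - (-1)*(-465368) = 4*(-373)² - (-1)*(-465368) = 4*139129 - 1*465368 = 556516 - 465368 = 91148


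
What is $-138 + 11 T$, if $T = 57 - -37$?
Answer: $896$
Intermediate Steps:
$T = 94$ ($T = 57 + 37 = 94$)
$-138 + 11 T = -138 + 11 \cdot 94 = -138 + 1034 = 896$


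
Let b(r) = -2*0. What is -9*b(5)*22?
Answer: 0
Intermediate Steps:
b(r) = 0
-9*b(5)*22 = -9*0*22 = 0*22 = 0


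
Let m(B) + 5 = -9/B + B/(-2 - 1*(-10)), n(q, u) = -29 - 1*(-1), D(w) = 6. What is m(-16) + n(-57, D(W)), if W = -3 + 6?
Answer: -551/16 ≈ -34.438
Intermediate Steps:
W = 3
n(q, u) = -28 (n(q, u) = -29 + 1 = -28)
m(B) = -5 - 9/B + B/8 (m(B) = -5 + (-9/B + B/(-2 - 1*(-10))) = -5 + (-9/B + B/(-2 + 10)) = -5 + (-9/B + B/8) = -5 - 9/B + B/8)
m(-16) + n(-57, D(W)) = (-5 - 9/(-16) + (⅛)*(-16)) - 28 = (-5 - 9*(-1/16) - 2) - 28 = (-5 + 9/16 - 2) - 28 = -103/16 - 28 = -551/16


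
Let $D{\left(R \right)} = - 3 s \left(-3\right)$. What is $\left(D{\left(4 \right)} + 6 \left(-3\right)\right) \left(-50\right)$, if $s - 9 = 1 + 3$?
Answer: $-4950$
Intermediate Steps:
$s = 13$ ($s = 9 + \left(1 + 3\right) = 9 + 4 = 13$)
$D{\left(R \right)} = 117$ ($D{\left(R \right)} = \left(-3\right) 13 \left(-3\right) = \left(-39\right) \left(-3\right) = 117$)
$\left(D{\left(4 \right)} + 6 \left(-3\right)\right) \left(-50\right) = \left(117 + 6 \left(-3\right)\right) \left(-50\right) = \left(117 - 18\right) \left(-50\right) = 99 \left(-50\right) = -4950$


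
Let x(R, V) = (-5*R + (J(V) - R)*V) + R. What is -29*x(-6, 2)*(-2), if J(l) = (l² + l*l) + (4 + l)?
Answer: 3712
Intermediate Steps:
J(l) = 4 + l + 2*l² (J(l) = (l² + l²) + (4 + l) = 2*l² + (4 + l) = 4 + l + 2*l²)
x(R, V) = -4*R + V*(4 + V - R + 2*V²) (x(R, V) = (-5*R + ((4 + V + 2*V²) - R)*V) + R = (-5*R + (4 + V - R + 2*V²)*V) + R = (-5*R + V*(4 + V - R + 2*V²)) + R = -4*R + V*(4 + V - R + 2*V²))
-29*x(-6, 2)*(-2) = -29*(-4*(-6) + 2*(4 + 2 + 2*2²) - 1*(-6)*2)*(-2) = -29*(24 + 2*(4 + 2 + 2*4) + 12)*(-2) = -29*(24 + 2*(4 + 2 + 8) + 12)*(-2) = -29*(24 + 2*14 + 12)*(-2) = -29*(24 + 28 + 12)*(-2) = -29*64*(-2) = -1856*(-2) = 3712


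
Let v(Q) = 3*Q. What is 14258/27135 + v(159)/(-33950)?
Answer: 94223141/184246650 ≈ 0.51140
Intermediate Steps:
14258/27135 + v(159)/(-33950) = 14258/27135 + (3*159)/(-33950) = 14258*(1/27135) + 477*(-1/33950) = 14258/27135 - 477/33950 = 94223141/184246650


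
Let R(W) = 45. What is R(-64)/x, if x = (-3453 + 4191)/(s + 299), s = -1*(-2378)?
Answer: 13385/82 ≈ 163.23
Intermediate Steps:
s = 2378
x = 738/2677 (x = (-3453 + 4191)/(2378 + 299) = 738/2677 ≈ 0.27568)
R(-64)/x = 45/(738/2677) = 45*(2677/738) = 13385/82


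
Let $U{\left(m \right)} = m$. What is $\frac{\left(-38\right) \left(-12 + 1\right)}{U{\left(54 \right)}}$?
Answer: $\frac{209}{27} \approx 7.7407$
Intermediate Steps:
$\frac{\left(-38\right) \left(-12 + 1\right)}{U{\left(54 \right)}} = \frac{\left(-38\right) \left(-12 + 1\right)}{54} = \left(-38\right) \left(-11\right) \frac{1}{54} = 418 \cdot \frac{1}{54} = \frac{209}{27}$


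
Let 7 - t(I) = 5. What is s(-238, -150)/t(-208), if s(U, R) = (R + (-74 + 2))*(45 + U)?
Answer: 21423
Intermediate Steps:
s(U, R) = (-72 + R)*(45 + U) (s(U, R) = (R - 72)*(45 + U) = (-72 + R)*(45 + U))
t(I) = 2 (t(I) = 7 - 1*5 = 7 - 5 = 2)
s(-238, -150)/t(-208) = (-3240 - 72*(-238) + 45*(-150) - 150*(-238))/2 = (-3240 + 17136 - 6750 + 35700)*(½) = 42846*(½) = 21423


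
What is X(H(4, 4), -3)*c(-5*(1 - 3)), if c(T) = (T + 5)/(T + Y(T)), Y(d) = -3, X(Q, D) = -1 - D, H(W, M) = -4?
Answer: 30/7 ≈ 4.2857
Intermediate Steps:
c(T) = (5 + T)/(-3 + T) (c(T) = (T + 5)/(T - 3) = (5 + T)/(-3 + T))
X(H(4, 4), -3)*c(-5*(1 - 3)) = (-1 - 1*(-3))*((5 - 5*(1 - 3))/(-3 - 5*(1 - 3))) = (-1 + 3)*((5 - 5*(-2))/(-3 - 5*(-2))) = 2*((5 + 10)/(-3 + 10)) = 2*(15/7) = 30/7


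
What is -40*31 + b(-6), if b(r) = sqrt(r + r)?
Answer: -1240 + 2*I*sqrt(3) ≈ -1240.0 + 3.4641*I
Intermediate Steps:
b(r) = sqrt(2)*sqrt(r) (b(r) = sqrt(2*r) = sqrt(2)*sqrt(r))
-40*31 + b(-6) = -40*31 + sqrt(2)*sqrt(-6) = -1240 + sqrt(2)*(I*sqrt(6)) = -1240 + 2*I*sqrt(3)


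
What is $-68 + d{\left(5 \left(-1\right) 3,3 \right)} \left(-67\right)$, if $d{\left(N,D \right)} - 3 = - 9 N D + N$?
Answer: $-26399$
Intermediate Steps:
$d{\left(N,D \right)} = 3 + N - 9 D N$ ($d{\left(N,D \right)} = 3 + \left(- 9 N D + N\right) = 3 - \left(- N + 9 D N\right) = 3 + N - 9 D N$)
$-68 + d{\left(5 \left(-1\right) 3,3 \right)} \left(-67\right) = -68 + \left(3 + 5 \left(-1\right) 3 - 27 \cdot 5 \left(-1\right) 3\right) \left(-67\right) = -68 + \left(3 - 15 - 27 \left(\left(-5\right) 3\right)\right) \left(-67\right) = -68 + \left(3 - 15 - 27 \left(-15\right)\right) \left(-67\right) = -68 + \left(3 - 15 + 405\right) \left(-67\right) = -68 + 393 \left(-67\right) = -68 - 26331 = -26399$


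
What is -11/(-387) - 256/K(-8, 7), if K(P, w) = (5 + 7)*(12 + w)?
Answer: -8047/7353 ≈ -1.0944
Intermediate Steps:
K(P, w) = 144 + 12*w (K(P, w) = 12*(12 + w) = 144 + 12*w)
-11/(-387) - 256/K(-8, 7) = -11/(-387) - 256/(144 + 12*7) = -11*(-1/387) - 256/(144 + 84) = 11/387 - 256/228 = 11/387 - 256*1/228 = 11/387 - 64/57 = -8047/7353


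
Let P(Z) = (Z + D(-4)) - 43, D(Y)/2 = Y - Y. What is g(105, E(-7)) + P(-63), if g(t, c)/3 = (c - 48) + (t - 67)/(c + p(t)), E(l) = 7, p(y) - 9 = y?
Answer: -27595/121 ≈ -228.06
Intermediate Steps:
D(Y) = 0 (D(Y) = 2*(Y - Y) = 2*0 = 0)
p(y) = 9 + y
P(Z) = -43 + Z (P(Z) = (Z + 0) - 43 = Z - 43 = -43 + Z)
g(t, c) = -144 + 3*c + 3*(-67 + t)/(9 + c + t) (g(t, c) = 3*((c - 48) + (t - 67)/(c + (9 + t))) = 3*((-48 + c) + (-67 + t)/(9 + c + t)) = 3*(-48 + c + (-67 + t)/(9 + c + t)) = -144 + 3*c + 3*(-67 + t)/(9 + c + t))
g(105, E(-7)) + P(-63) = 3*(-499 + 7² - 47*105 - 39*7 + 7*105)/(9 + 7 + 105) + (-43 - 63) = 3*(-499 + 49 - 4935 - 273 + 735)/121 - 106 = 3*(1/121)*(-4923) - 106 = -14769/121 - 106 = -27595/121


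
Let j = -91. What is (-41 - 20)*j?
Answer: 5551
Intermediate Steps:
(-41 - 20)*j = (-41 - 20)*(-91) = -61*(-91) = 5551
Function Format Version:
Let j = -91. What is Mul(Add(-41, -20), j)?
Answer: 5551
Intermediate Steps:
Mul(Add(-41, -20), j) = Mul(Add(-41, -20), -91) = Mul(-61, -91) = 5551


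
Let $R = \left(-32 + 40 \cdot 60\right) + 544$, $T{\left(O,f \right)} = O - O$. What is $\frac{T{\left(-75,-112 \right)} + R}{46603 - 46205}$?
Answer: $\frac{1456}{199} \approx 7.3166$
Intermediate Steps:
$T{\left(O,f \right)} = 0$
$R = 2912$ ($R = \left(-32 + 2400\right) + 544 = 2368 + 544 = 2912$)
$\frac{T{\left(-75,-112 \right)} + R}{46603 - 46205} = \frac{0 + 2912}{46603 - 46205} = \frac{2912}{398} = 2912 \cdot \frac{1}{398} = \frac{1456}{199}$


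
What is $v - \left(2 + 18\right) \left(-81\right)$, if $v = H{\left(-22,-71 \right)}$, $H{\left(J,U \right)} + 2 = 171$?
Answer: $1789$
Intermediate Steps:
$H{\left(J,U \right)} = 169$ ($H{\left(J,U \right)} = -2 + 171 = 169$)
$v = 169$
$v - \left(2 + 18\right) \left(-81\right) = 169 - \left(2 + 18\right) \left(-81\right) = 169 - 20 \left(-81\right) = 169 - -1620 = 169 + 1620 = 1789$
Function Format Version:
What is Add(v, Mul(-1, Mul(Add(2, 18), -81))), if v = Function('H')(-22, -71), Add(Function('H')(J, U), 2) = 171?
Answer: 1789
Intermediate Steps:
Function('H')(J, U) = 169 (Function('H')(J, U) = Add(-2, 171) = 169)
v = 169
Add(v, Mul(-1, Mul(Add(2, 18), -81))) = Add(169, Mul(-1, Mul(Add(2, 18), -81))) = Add(169, Mul(-1, Mul(20, -81))) = Add(169, Mul(-1, -1620)) = Add(169, 1620) = 1789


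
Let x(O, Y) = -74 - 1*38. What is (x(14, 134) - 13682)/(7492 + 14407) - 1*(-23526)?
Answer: 515182080/21899 ≈ 23525.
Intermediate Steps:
x(O, Y) = -112 (x(O, Y) = -74 - 38 = -112)
(x(14, 134) - 13682)/(7492 + 14407) - 1*(-23526) = (-112 - 13682)/(7492 + 14407) - 1*(-23526) = -13794/21899 + 23526 = 515182080/21899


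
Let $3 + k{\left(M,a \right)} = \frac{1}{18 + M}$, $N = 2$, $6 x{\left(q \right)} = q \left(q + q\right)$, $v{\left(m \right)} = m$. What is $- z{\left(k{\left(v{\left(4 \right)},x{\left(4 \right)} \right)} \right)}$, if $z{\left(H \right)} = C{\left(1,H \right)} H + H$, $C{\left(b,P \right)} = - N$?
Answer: $- \frac{65}{22} \approx -2.9545$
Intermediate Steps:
$x{\left(q \right)} = \frac{q^{2}}{3}$ ($x{\left(q \right)} = \frac{q \left(q + q\right)}{6} = \frac{q 2 q}{6} = \frac{2 q^{2}}{6} = \frac{q^{2}}{3}$)
$k{\left(M,a \right)} = -3 + \frac{1}{18 + M}$
$C{\left(b,P \right)} = -2$ ($C{\left(b,P \right)} = \left(-1\right) 2 = -2$)
$z{\left(H \right)} = - H$ ($z{\left(H \right)} = - 2 H + H = - H$)
$- z{\left(k{\left(v{\left(4 \right)},x{\left(4 \right)} \right)} \right)} = - \left(-1\right) \frac{-53 - 12}{18 + 4} = - \left(-1\right) \frac{-53 - 12}{22} = - \left(-1\right) \frac{1}{22} \left(-65\right) = - \frac{\left(-1\right) \left(-65\right)}{22} = \left(-1\right) \frac{65}{22} = - \frac{65}{22}$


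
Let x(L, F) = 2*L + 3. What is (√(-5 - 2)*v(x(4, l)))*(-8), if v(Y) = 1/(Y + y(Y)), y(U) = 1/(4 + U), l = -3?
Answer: -60*I*√7/83 ≈ -1.9126*I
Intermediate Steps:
x(L, F) = 3 + 2*L
v(Y) = 1/(Y + 1/(4 + Y))
(√(-5 - 2)*v(x(4, l)))*(-8) = (√(-5 - 2)*((4 + (3 + 2*4))/(1 + (3 + 2*4)*(4 + (3 + 2*4)))))*(-8) = (√(-7)*((4 + (3 + 8))/(1 + (3 + 8)*(4 + (3 + 8)))))*(-8) = ((I*√7)*((4 + 11)/(1 + 11*(4 + 11))))*(-8) = ((I*√7)*(15/(1 + 11*15)))*(-8) = ((I*√7)*(15/(1 + 165)))*(-8) = ((I*√7)*(15/166))*(-8) = (15*I*√7/166)*(-8) = -60*I*√7/83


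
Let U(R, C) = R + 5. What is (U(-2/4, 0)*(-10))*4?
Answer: -180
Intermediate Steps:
U(R, C) = 5 + R
(U(-2/4, 0)*(-10))*4 = ((5 - 2/4)*(-10))*4 = ((5 - 2*¼)*(-10))*4 = ((5 - ½)*(-10))*4 = ((9/2)*(-10))*4 = -45*4 = -180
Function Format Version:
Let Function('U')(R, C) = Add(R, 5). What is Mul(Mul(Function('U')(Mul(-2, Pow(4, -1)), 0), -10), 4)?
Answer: -180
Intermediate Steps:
Function('U')(R, C) = Add(5, R)
Mul(Mul(Function('U')(Mul(-2, Pow(4, -1)), 0), -10), 4) = Mul(Mul(Add(5, Mul(-2, Pow(4, -1))), -10), 4) = Mul(Mul(Add(5, Mul(-2, Rational(1, 4))), -10), 4) = Mul(Mul(Add(5, Rational(-1, 2)), -10), 4) = Mul(Mul(Rational(9, 2), -10), 4) = Mul(-45, 4) = -180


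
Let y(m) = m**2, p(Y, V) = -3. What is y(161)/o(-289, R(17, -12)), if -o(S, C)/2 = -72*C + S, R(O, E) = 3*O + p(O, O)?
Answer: 3703/1070 ≈ 3.4607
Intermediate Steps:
R(O, E) = -3 + 3*O (R(O, E) = 3*O - 3 = -3 + 3*O)
o(S, C) = -2*S + 144*C (o(S, C) = -2*(-72*C + S) = -2*(S - 72*C) = -2*S + 144*C)
y(161)/o(-289, R(17, -12)) = 161**2/(-2*(-289) + 144*(-3 + 3*17)) = 25921/(578 + 144*(-3 + 51)) = 25921/(578 + 144*48) = 25921/(578 + 6912) = 25921/7490 = 25921*(1/7490) = 3703/1070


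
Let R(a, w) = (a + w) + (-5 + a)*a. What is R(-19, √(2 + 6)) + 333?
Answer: 770 + 2*√2 ≈ 772.83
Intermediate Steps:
R(a, w) = a + w + a*(-5 + a) (R(a, w) = (a + w) + a*(-5 + a) = a + w + a*(-5 + a))
R(-19, √(2 + 6)) + 333 = (√(2 + 6) + (-19)² - 4*(-19)) + 333 = (√8 + 361 + 76) + 333 = (2*√2 + 361 + 76) + 333 = (437 + 2*√2) + 333 = 770 + 2*√2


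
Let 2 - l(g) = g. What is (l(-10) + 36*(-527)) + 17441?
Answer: -1519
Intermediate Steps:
l(g) = 2 - g
(l(-10) + 36*(-527)) + 17441 = ((2 - 1*(-10)) + 36*(-527)) + 17441 = ((2 + 10) - 18972) + 17441 = (12 - 18972) + 17441 = -18960 + 17441 = -1519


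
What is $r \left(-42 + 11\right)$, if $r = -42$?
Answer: $1302$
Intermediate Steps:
$r \left(-42 + 11\right) = - 42 \left(-42 + 11\right) = \left(-42\right) \left(-31\right) = 1302$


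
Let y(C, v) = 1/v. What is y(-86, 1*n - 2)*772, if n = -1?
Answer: -772/3 ≈ -257.33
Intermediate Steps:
y(-86, 1*n - 2)*772 = 772/(1*(-1) - 2) = 772/(-1 - 2) = 772/(-3) = -⅓*772 = -772/3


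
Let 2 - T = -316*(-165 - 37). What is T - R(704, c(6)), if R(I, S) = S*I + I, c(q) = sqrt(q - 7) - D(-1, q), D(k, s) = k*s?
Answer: -68758 - 704*I ≈ -68758.0 - 704.0*I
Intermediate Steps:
c(q) = q + sqrt(-7 + q) (c(q) = sqrt(q - 7) - (-1)*q = sqrt(-7 + q) + q = q + sqrt(-7 + q))
R(I, S) = I + I*S (R(I, S) = I*S + I = I + I*S)
T = -63830 (T = 2 - (-316)*(-165 - 37) = 2 - (-316)*(-202) = 2 - 1*63832 = 2 - 63832 = -63830)
T - R(704, c(6)) = -63830 - 704*(1 + (6 + sqrt(-7 + 6))) = -63830 - 704*(1 + (6 + sqrt(-1))) = -63830 - 704*(1 + (6 + I)) = -63830 - 704*(7 + I) = -63830 - (4928 + 704*I) = -63830 + (-4928 - 704*I) = -68758 - 704*I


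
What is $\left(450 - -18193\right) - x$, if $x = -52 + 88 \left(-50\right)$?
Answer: $23095$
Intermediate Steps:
$x = -4452$ ($x = -52 - 4400 = -4452$)
$\left(450 - -18193\right) - x = \left(450 - -18193\right) - -4452 = \left(450 + 18193\right) + 4452 = 18643 + 4452 = 23095$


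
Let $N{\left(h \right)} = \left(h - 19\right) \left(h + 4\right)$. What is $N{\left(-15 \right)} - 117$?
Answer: $257$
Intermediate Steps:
$N{\left(h \right)} = \left(-19 + h\right) \left(4 + h\right)$
$N{\left(-15 \right)} - 117 = \left(-76 + \left(-15\right)^{2} - -225\right) - 117 = \left(-76 + 225 + 225\right) - 117 = 374 - 117 = 257$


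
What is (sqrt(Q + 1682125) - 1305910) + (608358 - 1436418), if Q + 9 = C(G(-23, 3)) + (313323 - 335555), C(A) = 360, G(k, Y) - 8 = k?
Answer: -2133970 + 2*sqrt(415061) ≈ -2.1327e+6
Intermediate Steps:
G(k, Y) = 8 + k
Q = -21881 (Q = -9 + (360 + (313323 - 335555)) = -9 + (360 - 22232) = -9 - 21872 = -21881)
(sqrt(Q + 1682125) - 1305910) + (608358 - 1436418) = (sqrt(-21881 + 1682125) - 1305910) + (608358 - 1436418) = (sqrt(1660244) - 1305910) - 828060 = (2*sqrt(415061) - 1305910) - 828060 = (-1305910 + 2*sqrt(415061)) - 828060 = -2133970 + 2*sqrt(415061)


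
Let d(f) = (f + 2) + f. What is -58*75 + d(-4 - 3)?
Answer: -4362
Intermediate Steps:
d(f) = 2 + 2*f (d(f) = (2 + f) + f = 2 + 2*f)
-58*75 + d(-4 - 3) = -58*75 + (2 + 2*(-4 - 3)) = -4350 + (2 + 2*(-7)) = -4350 + (2 - 14) = -4350 - 12 = -4362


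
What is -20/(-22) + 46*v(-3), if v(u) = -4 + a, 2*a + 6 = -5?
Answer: -4797/11 ≈ -436.09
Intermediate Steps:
a = -11/2 (a = -3 + (½)*(-5) = -3 - 5/2 = -11/2 ≈ -5.5000)
v(u) = -19/2 (v(u) = -4 - 11/2 = -19/2)
-20/(-22) + 46*v(-3) = -20/(-22) + 46*(-19/2) = -20*(-1/22) - 437 = 10/11 - 437 = -4797/11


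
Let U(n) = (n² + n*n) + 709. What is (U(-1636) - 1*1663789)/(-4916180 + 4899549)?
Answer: -3689912/16631 ≈ -221.87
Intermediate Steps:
U(n) = 709 + 2*n² (U(n) = (n² + n²) + 709 = 2*n² + 709 = 709 + 2*n²)
(U(-1636) - 1*1663789)/(-4916180 + 4899549) = ((709 + 2*(-1636)²) - 1*1663789)/(-4916180 + 4899549) = ((709 + 2*2676496) - 1663789)/(-16631) = ((709 + 5352992) - 1663789)*(-1/16631) = (5353701 - 1663789)*(-1/16631) = 3689912*(-1/16631) = -3689912/16631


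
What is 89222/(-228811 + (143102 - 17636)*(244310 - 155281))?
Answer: 89222/11169883703 ≈ 7.9877e-6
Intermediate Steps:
89222/(-228811 + (143102 - 17636)*(244310 - 155281)) = 89222/(-228811 + 125466*89029) = 89222/(-228811 + 11170112514) = 89222/11169883703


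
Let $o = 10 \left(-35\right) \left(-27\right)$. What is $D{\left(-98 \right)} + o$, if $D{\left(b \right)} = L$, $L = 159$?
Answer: $9609$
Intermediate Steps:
$D{\left(b \right)} = 159$
$o = 9450$ ($o = \left(-350\right) \left(-27\right) = 9450$)
$D{\left(-98 \right)} + o = 159 + 9450 = 9609$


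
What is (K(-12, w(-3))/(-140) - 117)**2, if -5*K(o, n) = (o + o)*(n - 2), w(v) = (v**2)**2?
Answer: 438860601/30625 ≈ 14330.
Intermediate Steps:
w(v) = v**4
K(o, n) = -2*o*(-2 + n)/5 (K(o, n) = -(o + o)*(n - 2)/5 = -2*o*(-2 + n)/5)
(K(-12, w(-3))/(-140) - 117)**2 = (((2/5)*(-12)*(2 - 1*(-3)**4))/(-140) - 117)**2 = (((2/5)*(-12)*(2 - 1*81))*(-1/140) - 117)**2 = (((2/5)*(-12)*(2 - 81))*(-1/140) - 117)**2 = (((2/5)*(-12)*(-79))*(-1/140) - 117)**2 = ((1896/5)*(-1/140) - 117)**2 = (-474/175 - 117)**2 = (-20949/175)**2 = 438860601/30625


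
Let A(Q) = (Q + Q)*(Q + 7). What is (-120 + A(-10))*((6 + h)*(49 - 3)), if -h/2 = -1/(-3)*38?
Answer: 53360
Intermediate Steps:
A(Q) = 2*Q*(7 + Q) (A(Q) = (2*Q)*(7 + Q) = 2*Q*(7 + Q))
h = -76/3 (h = -2*(-1/(-3))*38 = -2*(-1*(-1/3))*38 = -2*38/3 = -76/3 ≈ -25.333)
(-120 + A(-10))*((6 + h)*(49 - 3)) = (-120 + 2*(-10)*(7 - 10))*((6 - 76/3)*(49 - 3)) = (-120 + 2*(-10)*(-3))*(-58/3*46) = (-120 + 60)*(-2668/3) = -60*(-2668/3) = 53360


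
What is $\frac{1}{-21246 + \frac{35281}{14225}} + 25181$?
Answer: $\frac{7609422932264}{302189069} \approx 25181.0$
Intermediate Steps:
$\frac{1}{-21246 + \frac{35281}{14225}} + 25181 = \frac{1}{- \frac{302189069}{14225}} + 25181 = - \frac{14225}{302189069} + 25181 = \frac{7609422932264}{302189069}$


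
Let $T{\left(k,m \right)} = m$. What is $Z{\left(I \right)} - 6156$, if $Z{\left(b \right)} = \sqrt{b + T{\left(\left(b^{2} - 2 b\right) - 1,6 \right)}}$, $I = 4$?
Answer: $-6156 + \sqrt{10} \approx -6152.8$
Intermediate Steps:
$Z{\left(b \right)} = \sqrt{6 + b}$ ($Z{\left(b \right)} = \sqrt{b + 6} = \sqrt{6 + b}$)
$Z{\left(I \right)} - 6156 = \sqrt{6 + 4} - 6156 = \sqrt{10} - 6156 = -6156 + \sqrt{10}$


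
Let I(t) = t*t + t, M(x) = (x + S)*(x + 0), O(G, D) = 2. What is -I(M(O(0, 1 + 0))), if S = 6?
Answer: -272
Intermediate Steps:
M(x) = x*(6 + x) (M(x) = (x + 6)*(x + 0) = (6 + x)*x = x*(6 + x))
I(t) = t + t**2 (I(t) = t**2 + t = t + t**2)
-I(M(O(0, 1 + 0))) = -2*(6 + 2)*(1 + 2*(6 + 2)) = -2*8*(1 + 2*8) = -16*(1 + 16) = -16*17 = -1*272 = -272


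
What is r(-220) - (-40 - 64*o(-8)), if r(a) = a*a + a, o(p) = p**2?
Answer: 52316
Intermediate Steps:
r(a) = a + a**2 (r(a) = a**2 + a = a + a**2)
r(-220) - (-40 - 64*o(-8)) = -220*(1 - 220) - (-40 - 64*(-8)**2) = -220*(-219) - (-40 - 64*64) = 48180 - (-40 - 4096) = 48180 - 1*(-4136) = 48180 + 4136 = 52316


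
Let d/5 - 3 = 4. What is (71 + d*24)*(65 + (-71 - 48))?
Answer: -49194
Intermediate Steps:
d = 35 (d = 15 + 5*4 = 15 + 20 = 35)
(71 + d*24)*(65 + (-71 - 48)) = (71 + 35*24)*(65 + (-71 - 48)) = (71 + 840)*(65 - 119) = 911*(-54) = -49194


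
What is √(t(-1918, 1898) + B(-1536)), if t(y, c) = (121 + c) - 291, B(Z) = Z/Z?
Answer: √1729 ≈ 41.581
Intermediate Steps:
B(Z) = 1
t(y, c) = -170 + c
√(t(-1918, 1898) + B(-1536)) = √((-170 + 1898) + 1) = √(1728 + 1) = √1729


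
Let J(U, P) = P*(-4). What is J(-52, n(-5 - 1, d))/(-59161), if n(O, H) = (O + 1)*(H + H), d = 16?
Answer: -640/59161 ≈ -0.010818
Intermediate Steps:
n(O, H) = 2*H*(1 + O) (n(O, H) = (1 + O)*(2*H) = 2*H*(1 + O))
J(U, P) = -4*P
J(-52, n(-5 - 1, d))/(-59161) = -8*16*(1 + (-5 - 1))/(-59161) = -8*16*(1 - 6)*(-1/59161) = -8*16*(-5)*(-1/59161) = -4*(-160)*(-1/59161) = 640*(-1/59161) = -640/59161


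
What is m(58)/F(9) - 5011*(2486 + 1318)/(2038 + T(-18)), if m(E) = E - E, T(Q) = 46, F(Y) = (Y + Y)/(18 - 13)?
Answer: -4765461/521 ≈ -9146.8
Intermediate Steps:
F(Y) = 2*Y/5 (F(Y) = (2*Y)/5 = (2*Y)*(⅕) = 2*Y/5)
m(E) = 0
m(58)/F(9) - 5011*(2486 + 1318)/(2038 + T(-18)) = 0/(((⅖)*9)) - 5011*(2486 + 1318)/(2038 + 46) = 0/(18/5) - 5011/(2084/3804) = 0*(5/18) - 5011/(2084*(1/3804)) = 0 - 5011/521/951 = 0 - 5011*951/521 = 0 - 4765461/521 = -4765461/521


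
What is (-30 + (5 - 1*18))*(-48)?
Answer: 2064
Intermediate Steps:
(-30 + (5 - 1*18))*(-48) = (-30 + (5 - 18))*(-48) = (-30 - 13)*(-48) = -43*(-48) = 2064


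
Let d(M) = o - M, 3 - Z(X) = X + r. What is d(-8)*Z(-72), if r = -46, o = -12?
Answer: -484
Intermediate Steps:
Z(X) = 49 - X (Z(X) = 3 - (X - 46) = 3 - (-46 + X) = 3 + (46 - X) = 49 - X)
d(M) = -12 - M
d(-8)*Z(-72) = (-12 - 1*(-8))*(49 - 1*(-72)) = (-12 + 8)*(49 + 72) = -4*121 = -484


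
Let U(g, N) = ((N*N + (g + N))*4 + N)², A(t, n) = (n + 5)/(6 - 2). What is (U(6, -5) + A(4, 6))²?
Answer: 1537816225/16 ≈ 9.6114e+7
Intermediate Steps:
A(t, n) = 5/4 + n/4 (A(t, n) = (5 + n)/4 = (5 + n)*(¼) = 5/4 + n/4)
U(g, N) = (4*g + 4*N² + 5*N)² (U(g, N) = ((N² + (N + g))*4 + N)² = ((N + g + N²)*4 + N)² = ((4*N + 4*g + 4*N²) + N)² = (4*g + 4*N² + 5*N)²)
(U(6, -5) + A(4, 6))² = ((4*6 + 4*(-5)² + 5*(-5))² + (5/4 + (¼)*6))² = ((24 + 4*25 - 25)² + (5/4 + 3/2))² = ((24 + 100 - 25)² + 11/4)² = (99² + 11/4)² = (9801 + 11/4)² = (39215/4)² = 1537816225/16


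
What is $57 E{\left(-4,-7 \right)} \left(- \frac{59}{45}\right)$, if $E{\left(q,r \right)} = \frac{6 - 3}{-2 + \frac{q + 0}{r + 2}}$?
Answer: $\frac{1121}{6} \approx 186.83$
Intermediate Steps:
$E{\left(q,r \right)} = \frac{3}{-2 + \frac{q}{2 + r}}$
$57 E{\left(-4,-7 \right)} \left(- \frac{59}{45}\right) = 57 \frac{3 \left(2 - 7\right)}{-4 - 4 - -14} \left(- \frac{59}{45}\right) = 57 \cdot 3 \frac{1}{-4 - 4 + 14} \left(-5\right) \left(\left(-59\right) \frac{1}{45}\right) = 57 \cdot 3 \cdot \frac{1}{6} \left(-5\right) \left(- \frac{59}{45}\right) = 57 \left(- \frac{5}{2}\right) \left(- \frac{59}{45}\right) = \left(- \frac{285}{2}\right) \left(- \frac{59}{45}\right) = \frac{1121}{6}$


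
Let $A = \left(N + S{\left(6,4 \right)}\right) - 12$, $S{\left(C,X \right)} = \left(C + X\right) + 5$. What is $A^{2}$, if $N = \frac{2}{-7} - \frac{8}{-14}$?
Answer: $\frac{529}{49} \approx 10.796$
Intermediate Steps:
$N = \frac{2}{7}$ ($N = 2 \left(- \frac{1}{7}\right) - - \frac{4}{7} = - \frac{2}{7} + \frac{4}{7} = \frac{2}{7} \approx 0.28571$)
$S{\left(C,X \right)} = 5 + C + X$
$A = \frac{23}{7}$ ($A = \left(\frac{2}{7} + \left(5 + 6 + 4\right)\right) - 12 = \left(\frac{2}{7} + 15\right) - 12 = \frac{107}{7} - 12 = \frac{23}{7} \approx 3.2857$)
$A^{2} = \left(\frac{23}{7}\right)^{2} = \frac{529}{49}$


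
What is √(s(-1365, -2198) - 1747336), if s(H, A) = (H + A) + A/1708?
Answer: I*√26060399870/122 ≈ 1323.2*I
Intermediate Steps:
s(H, A) = H + 1709*A/1708 (s(H, A) = (A + H) + A*(1/1708) = (A + H) + A/1708 = H + 1709*A/1708)
√(s(-1365, -2198) - 1747336) = √((-1365 + (1709/1708)*(-2198)) - 1747336) = √((-1365 - 268313/122) - 1747336) = √(-434843/122 - 1747336) = √(-213609835/122) = I*√26060399870/122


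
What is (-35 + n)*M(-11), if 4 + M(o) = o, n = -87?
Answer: 1830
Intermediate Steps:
M(o) = -4 + o
(-35 + n)*M(-11) = (-35 - 87)*(-4 - 11) = -122*(-15) = 1830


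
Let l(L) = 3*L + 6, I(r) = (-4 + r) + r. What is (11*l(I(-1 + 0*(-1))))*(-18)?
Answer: 2376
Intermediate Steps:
I(r) = -4 + 2*r
l(L) = 6 + 3*L
(11*l(I(-1 + 0*(-1))))*(-18) = (11*(6 + 3*(-4 + 2*(-1 + 0*(-1)))))*(-18) = (11*(6 + 3*(-4 + 2*(-1 + 0))))*(-18) = (11*(6 + 3*(-4 + 2*(-1))))*(-18) = (11*(6 + 3*(-4 - 2)))*(-18) = (11*(6 + 3*(-6)))*(-18) = (11*(6 - 18))*(-18) = (11*(-12))*(-18) = -132*(-18) = 2376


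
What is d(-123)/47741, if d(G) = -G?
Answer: 123/47741 ≈ 0.0025764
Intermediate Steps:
d(-123)/47741 = -1*(-123)/47741 = 123*(1/47741) = 123/47741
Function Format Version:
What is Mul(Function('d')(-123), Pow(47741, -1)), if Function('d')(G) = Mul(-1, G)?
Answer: Rational(123, 47741) ≈ 0.0025764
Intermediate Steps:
Mul(Function('d')(-123), Pow(47741, -1)) = Mul(Mul(-1, -123), Pow(47741, -1)) = Mul(123, Rational(1, 47741)) = Rational(123, 47741)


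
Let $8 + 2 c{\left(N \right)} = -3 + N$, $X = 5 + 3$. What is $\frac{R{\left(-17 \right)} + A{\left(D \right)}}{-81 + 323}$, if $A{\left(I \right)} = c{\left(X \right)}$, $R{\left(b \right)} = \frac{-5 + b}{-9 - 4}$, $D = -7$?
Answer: $\frac{5}{6292} \approx 0.00079466$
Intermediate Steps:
$X = 8$
$R{\left(b \right)} = \frac{5}{13} - \frac{b}{13}$ ($R{\left(b \right)} = \frac{-5 + b}{-13} = \left(-5 + b\right) \left(- \frac{1}{13}\right) = \frac{5}{13} - \frac{b}{13}$)
$c{\left(N \right)} = - \frac{11}{2} + \frac{N}{2}$ ($c{\left(N \right)} = -4 + \frac{-3 + N}{2} = -4 + \left(- \frac{3}{2} + \frac{N}{2}\right) = - \frac{11}{2} + \frac{N}{2}$)
$A{\left(I \right)} = - \frac{3}{2}$ ($A{\left(I \right)} = - \frac{11}{2} + \frac{1}{2} \cdot 8 = - \frac{11}{2} + 4 = - \frac{3}{2}$)
$\frac{R{\left(-17 \right)} + A{\left(D \right)}}{-81 + 323} = \frac{\left(\frac{5}{13} - - \frac{17}{13}\right) - \frac{3}{2}}{-81 + 323} = \frac{\left(\frac{5}{13} + \frac{17}{13}\right) - \frac{3}{2}}{242} = \left(\frac{22}{13} - \frac{3}{2}\right) \frac{1}{242} = \frac{5}{26} \cdot \frac{1}{242} = \frac{5}{6292}$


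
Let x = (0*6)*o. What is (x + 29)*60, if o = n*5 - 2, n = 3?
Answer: 1740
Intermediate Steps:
o = 13 (o = 3*5 - 2 = 15 - 2 = 13)
x = 0 (x = (0*6)*13 = 0*13 = 0)
(x + 29)*60 = (0 + 29)*60 = 29*60 = 1740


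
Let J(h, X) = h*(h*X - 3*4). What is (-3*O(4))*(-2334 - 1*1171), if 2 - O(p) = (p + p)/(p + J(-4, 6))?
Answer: 757080/37 ≈ 20462.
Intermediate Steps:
J(h, X) = h*(-12 + X*h) (J(h, X) = h*(X*h - 12) = h*(-12 + X*h))
O(p) = 2 - 2*p/(144 + p) (O(p) = 2 - (p + p)/(p - 4*(-12 + 6*(-4))) = 2 - 2*p/(p - 4*(-12 - 24)) = 2 - 2*p/(p - 4*(-36)) = 2 - 2*p/(p + 144) = 2 - 2*p/(144 + p))
(-3*O(4))*(-2334 - 1*1171) = (-864/(144 + 4))*(-2334 - 1*1171) = (-864/148)*(-2334 - 1171) = -864/148*(-3505) = -3*72/37*(-3505) = -216/37*(-3505) = 757080/37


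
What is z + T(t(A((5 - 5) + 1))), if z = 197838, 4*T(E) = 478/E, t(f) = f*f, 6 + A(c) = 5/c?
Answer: 395915/2 ≈ 1.9796e+5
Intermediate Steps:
A(c) = -6 + 5/c
t(f) = f²
T(E) = 239/(2*E) (T(E) = (478/E)/4 = 239/(2*E))
z + T(t(A((5 - 5) + 1))) = 197838 + 239/(2*((-6 + 5/((5 - 5) + 1))²)) = 197838 + 239/(2*((-6 + 5/(0 + 1))²)) = 197838 + 239/(2*((-6 + 5/1)²)) = 197838 + 239/(2*((-6 + 5*1)²)) = 197838 + 239/(2*((-6 + 5)²)) = 197838 + 239/(2*((-1)²)) = 197838 + (239/2)/1 = 197838 + (239/2)*1 = 197838 + 239/2 = 395915/2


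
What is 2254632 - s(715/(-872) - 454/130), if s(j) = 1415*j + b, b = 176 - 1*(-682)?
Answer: 25617952641/11336 ≈ 2.2599e+6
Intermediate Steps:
b = 858 (b = 176 + 682 = 858)
s(j) = 858 + 1415*j (s(j) = 1415*j + 858 = 858 + 1415*j)
2254632 - s(715/(-872) - 454/130) = 2254632 - (858 + 1415*(715/(-872) - 454/130)) = 2254632 - (858 + 1415*(715*(-1/872) - 454*1/130)) = 2254632 - (858 + 1415*(-715/872 - 227/65)) = 2254632 - (858 + 1415*(-244419/56680)) = 2254632 - (858 - 69170577/11336) = 2254632 - 1*(-59444289/11336) = 2254632 + 59444289/11336 = 25617952641/11336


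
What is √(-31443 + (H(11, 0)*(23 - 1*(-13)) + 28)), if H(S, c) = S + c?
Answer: I*√31019 ≈ 176.12*I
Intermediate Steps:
√(-31443 + (H(11, 0)*(23 - 1*(-13)) + 28)) = √(-31443 + ((11 + 0)*(23 - 1*(-13)) + 28)) = √(-31443 + (11*(23 + 13) + 28)) = √(-31443 + (11*36 + 28)) = √(-31443 + (396 + 28)) = √(-31443 + 424) = √(-31019) = I*√31019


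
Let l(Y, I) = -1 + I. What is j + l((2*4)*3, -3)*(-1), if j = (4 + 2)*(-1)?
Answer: -2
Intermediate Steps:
j = -6 (j = 6*(-1) = -6)
j + l((2*4)*3, -3)*(-1) = -6 + (-1 - 3)*(-1) = -6 - 4*(-1) = -6 + 4 = -2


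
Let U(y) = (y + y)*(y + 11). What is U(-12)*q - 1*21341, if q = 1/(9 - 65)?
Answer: -149390/7 ≈ -21341.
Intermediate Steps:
q = -1/56 (q = 1/(-56) = -1/56 ≈ -0.017857)
U(y) = 2*y*(11 + y) (U(y) = (2*y)*(11 + y) = 2*y*(11 + y))
U(-12)*q - 1*21341 = (2*(-12)*(11 - 12))*(-1/56) - 1*21341 = (2*(-12)*(-1))*(-1/56) - 21341 = 24*(-1/56) - 21341 = -3/7 - 21341 = -149390/7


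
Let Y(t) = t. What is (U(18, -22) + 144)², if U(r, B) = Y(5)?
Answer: 22201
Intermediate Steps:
U(r, B) = 5
(U(18, -22) + 144)² = (5 + 144)² = 149² = 22201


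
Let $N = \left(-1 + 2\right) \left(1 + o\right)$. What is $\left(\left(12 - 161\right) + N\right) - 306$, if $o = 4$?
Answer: $-450$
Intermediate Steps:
$N = 5$ ($N = \left(-1 + 2\right) \left(1 + 4\right) = 1 \cdot 5 = 5$)
$\left(\left(12 - 161\right) + N\right) - 306 = \left(\left(12 - 161\right) + 5\right) - 306 = \left(-149 + 5\right) - 306 = -144 - 306 = -450$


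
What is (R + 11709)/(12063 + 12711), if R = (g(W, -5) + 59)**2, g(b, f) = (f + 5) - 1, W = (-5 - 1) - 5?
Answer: 15073/24774 ≈ 0.60842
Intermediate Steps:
W = -11 (W = -6 - 5 = -11)
g(b, f) = 4 + f (g(b, f) = (5 + f) - 1 = 4 + f)
R = 3364 (R = ((4 - 5) + 59)**2 = (-1 + 59)**2 = 58**2 = 3364)
(R + 11709)/(12063 + 12711) = (3364 + 11709)/(12063 + 12711) = 15073/24774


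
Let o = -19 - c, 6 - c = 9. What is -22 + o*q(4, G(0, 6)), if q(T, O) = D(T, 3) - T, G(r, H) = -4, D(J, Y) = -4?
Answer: 106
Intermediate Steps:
c = -3 (c = 6 - 1*9 = 6 - 9 = -3)
q(T, O) = -4 - T
o = -16 (o = -19 - 1*(-3) = -19 + 3 = -16)
-22 + o*q(4, G(0, 6)) = -22 - 16*(-4 - 1*4) = -22 - 16*(-4 - 4) = -22 - 16*(-8) = -22 + 128 = 106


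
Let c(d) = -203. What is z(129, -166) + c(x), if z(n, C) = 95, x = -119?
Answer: -108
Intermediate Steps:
z(129, -166) + c(x) = 95 - 203 = -108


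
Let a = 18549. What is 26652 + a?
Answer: 45201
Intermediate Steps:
26652 + a = 26652 + 18549 = 45201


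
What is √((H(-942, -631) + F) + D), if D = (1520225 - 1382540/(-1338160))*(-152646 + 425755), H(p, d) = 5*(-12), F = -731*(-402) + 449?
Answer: √464665673021603213877/33454 ≈ 6.4435e+5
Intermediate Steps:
F = 294311 (F = 293862 + 449 = 294311)
H(p, d) = -60
D = 27779359341464543/66908 (D = (1520225 - 1382540*(-1/1338160))*273109 = (1520225 + 69127/66908)*273109 = (101715283427/66908)*273109 = 27779359341464543/66908 ≈ 4.1519e+11)
√((H(-942, -631) + F) + D) = √((-60 + 294311) + 27779359341464543/66908) = √(294251 + 27779359341464543/66908) = √(27779379029210451/66908) = √464665673021603213877/33454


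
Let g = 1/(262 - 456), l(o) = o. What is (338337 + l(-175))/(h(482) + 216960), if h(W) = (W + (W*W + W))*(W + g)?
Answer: 16400857/5464037814 ≈ 0.0030016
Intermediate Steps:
g = -1/194 (g = 1/(-194) = -1/194 ≈ -0.0051546)
h(W) = (-1/194 + W)*(W² + 2*W) (h(W) = (W + (W*W + W))*(W - 1/194) = (W + (W² + W))*(-1/194 + W) = (W + (W + W²))*(-1/194 + W) = (W² + 2*W)*(-1/194 + W) = (-1/194 + W)*(W² + 2*W))
(338337 + l(-175))/(h(482) + 216960) = (338337 - 175)/((1/194)*482*(-2 + 194*482² + 387*482) + 216960) = 338162/((1/194)*482*(-2 + 194*232324 + 186534) + 216960) = 338162/((1/194)*482*(-2 + 45070856 + 186534) + 216960) = 338162/((1/194)*482*45257388 + 216960) = 338162/(10907030508/97 + 216960) = 338162/(10928075628/97) = 338162*(97/10928075628) = 16400857/5464037814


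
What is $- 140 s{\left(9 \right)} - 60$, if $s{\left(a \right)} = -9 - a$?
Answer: $2460$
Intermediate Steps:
$- 140 s{\left(9 \right)} - 60 = - 140 \left(-9 - 9\right) - 60 = \left(-140\right) \left(-18\right) - 60 = 2520 - 60 = 2460$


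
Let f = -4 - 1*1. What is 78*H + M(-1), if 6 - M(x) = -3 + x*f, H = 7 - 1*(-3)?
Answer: 784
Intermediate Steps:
H = 10 (H = 7 + 3 = 10)
f = -5 (f = -4 - 1 = -5)
M(x) = 9 + 5*x (M(x) = 6 - (-3 + x*(-5)) = 6 - (-3 - 5*x) = 6 + (3 + 5*x) = 9 + 5*x)
78*H + M(-1) = 78*10 + (9 + 5*(-1)) = 780 + (9 - 5) = 780 + 4 = 784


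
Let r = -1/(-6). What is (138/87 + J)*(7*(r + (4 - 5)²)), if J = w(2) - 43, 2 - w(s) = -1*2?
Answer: -53165/174 ≈ -305.55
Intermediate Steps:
w(s) = 4 (w(s) = 2 - (-1)*2 = 2 - 1*(-2) = 2 + 2 = 4)
r = ⅙ (r = -1*(-⅙) = ⅙ ≈ 0.16667)
J = -39 (J = 4 - 43 = -39)
(138/87 + J)*(7*(r + (4 - 5)²)) = (138/87 - 39)*(7*(⅙ + (4 - 5)²)) = (138*(1/87) - 39)*(7*(⅙ + (-1)²)) = (46/29 - 39)*(7*(⅙ + 1)) = -7595*7/(29*6) = -1085/29*49/6 = -53165/174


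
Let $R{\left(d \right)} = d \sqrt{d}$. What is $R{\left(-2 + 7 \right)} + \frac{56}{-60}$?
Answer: $- \frac{14}{15} + 5 \sqrt{5} \approx 10.247$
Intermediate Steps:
$R{\left(d \right)} = d^{\frac{3}{2}}$
$R{\left(-2 + 7 \right)} + \frac{56}{-60} = \left(-2 + 7\right)^{\frac{3}{2}} + \frac{56}{-60} = 5^{\frac{3}{2}} + 56 \left(- \frac{1}{60}\right) = 5 \sqrt{5} - \frac{14}{15} = - \frac{14}{15} + 5 \sqrt{5}$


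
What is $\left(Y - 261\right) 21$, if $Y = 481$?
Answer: $4620$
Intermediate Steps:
$\left(Y - 261\right) 21 = \left(481 - 261\right) 21 = 220 \cdot 21 = 4620$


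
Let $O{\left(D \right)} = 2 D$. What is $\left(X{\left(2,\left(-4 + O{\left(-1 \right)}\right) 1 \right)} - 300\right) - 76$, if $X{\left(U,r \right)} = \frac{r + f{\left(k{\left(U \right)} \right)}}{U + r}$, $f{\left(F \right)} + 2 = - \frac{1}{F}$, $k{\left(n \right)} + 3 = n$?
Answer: $- \frac{1497}{4} \approx -374.25$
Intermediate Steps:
$k{\left(n \right)} = -3 + n$
$f{\left(F \right)} = -2 - \frac{1}{F}$
$X{\left(U,r \right)} = \frac{-2 + r - \frac{1}{-3 + U}}{U + r}$ ($X{\left(U,r \right)} = \frac{r - \left(2 + \frac{1}{-3 + U}\right)}{U + r} = \frac{-2 + r - \frac{1}{-3 + U}}{U + r}$)
$\left(X{\left(2,\left(-4 + O{\left(-1 \right)}\right) 1 \right)} - 300\right) - 76 = \left(\frac{-1 - \left(-3 + 2\right) \left(2 - \left(-4 + 2 \left(-1\right)\right) 1\right)}{\left(-3 + 2\right) \left(2 + \left(-4 + 2 \left(-1\right)\right) 1\right)} - 300\right) - 76 = \left(\frac{-1 - - (2 - \left(-4 - 2\right) 1)}{\left(-1\right) \left(2 + \left(-4 - 2\right) 1\right)} - 300\right) - 76 = \left(- \frac{-1 - - (2 - \left(-6\right) 1)}{2 - 6} - 300\right) - 76 = \left(- \frac{-1 - - (2 - -6)}{2 - 6} - 300\right) - 76 = \left(- \frac{-1 - - (2 + 6)}{-4} - 300\right) - 76 = \left(\left(-1\right) \left(- \frac{1}{4}\right) \left(-1 - \left(-1\right) 8\right) - 300\right) - 76 = \left(\left(-1\right) \left(- \frac{1}{4}\right) \left(-1 + 8\right) - 300\right) - 76 = \left(\left(-1\right) \left(- \frac{1}{4}\right) 7 - 300\right) - 76 = \left(\frac{7}{4} - 300\right) - 76 = - \frac{1193}{4} - 76 = - \frac{1497}{4}$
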